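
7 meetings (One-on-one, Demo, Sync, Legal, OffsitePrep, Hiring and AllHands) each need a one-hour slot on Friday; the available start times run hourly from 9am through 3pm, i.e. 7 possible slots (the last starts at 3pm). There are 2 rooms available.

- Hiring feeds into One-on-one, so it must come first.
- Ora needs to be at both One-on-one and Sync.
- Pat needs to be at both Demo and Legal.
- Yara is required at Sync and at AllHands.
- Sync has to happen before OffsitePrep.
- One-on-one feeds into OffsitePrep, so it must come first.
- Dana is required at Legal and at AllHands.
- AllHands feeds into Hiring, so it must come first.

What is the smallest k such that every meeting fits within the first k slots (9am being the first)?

4

The precedence chain requires at least 4 distinct slots.
With at most 2 per slot and 7 meetings, at least 4 slots are needed.
4 works (last occupied slot: 12pm): for example Demo=9am, Legal=11am, OffsitePrep=12pm, Hiring=10am, Sync=10am, AllHands=9am, One-on-one=11am.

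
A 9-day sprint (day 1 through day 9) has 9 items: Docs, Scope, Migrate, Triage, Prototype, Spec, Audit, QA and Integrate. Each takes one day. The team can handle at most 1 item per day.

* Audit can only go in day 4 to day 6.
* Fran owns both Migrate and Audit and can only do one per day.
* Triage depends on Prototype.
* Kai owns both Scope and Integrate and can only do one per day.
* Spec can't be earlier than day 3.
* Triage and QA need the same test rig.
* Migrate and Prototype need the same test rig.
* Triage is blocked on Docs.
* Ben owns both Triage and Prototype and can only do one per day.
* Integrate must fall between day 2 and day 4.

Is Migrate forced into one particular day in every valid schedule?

No

Migrate can be day 1 (e.g. Prototype in day 6; Audit in day 4; Spec in day 3; QA in day 9; Docs in day 5; Triage in day 7; Scope in day 8; Migrate in day 1; Integrate in day 2) or day 2 (e.g. Triage -> day 7, Prototype -> day 6, Scope -> day 8, Integrate -> day 3, Spec -> day 5, Migrate -> day 2, Docs -> day 1, Audit -> day 4, QA -> day 9).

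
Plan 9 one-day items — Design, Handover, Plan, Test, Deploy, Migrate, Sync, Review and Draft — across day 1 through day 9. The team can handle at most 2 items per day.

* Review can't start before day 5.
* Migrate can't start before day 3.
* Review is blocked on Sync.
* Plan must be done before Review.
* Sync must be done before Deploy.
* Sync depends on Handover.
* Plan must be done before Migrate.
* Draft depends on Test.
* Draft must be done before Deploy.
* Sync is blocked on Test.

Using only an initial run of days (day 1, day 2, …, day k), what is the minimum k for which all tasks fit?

5 days

The precedence chain requires at least 3 distinct days.
With at most 2 per day and 9 tasks, at least 5 days are needed.
Review can't be placed before day 5, so the schedule must run through at least day 5.
5 works (last occupied day: day 5): for example Handover in day 1; Plan in day 2; Review in day 5; Deploy in day 4; Test in day 1; Sync in day 2; Migrate in day 3; Draft in day 3; Design in day 4.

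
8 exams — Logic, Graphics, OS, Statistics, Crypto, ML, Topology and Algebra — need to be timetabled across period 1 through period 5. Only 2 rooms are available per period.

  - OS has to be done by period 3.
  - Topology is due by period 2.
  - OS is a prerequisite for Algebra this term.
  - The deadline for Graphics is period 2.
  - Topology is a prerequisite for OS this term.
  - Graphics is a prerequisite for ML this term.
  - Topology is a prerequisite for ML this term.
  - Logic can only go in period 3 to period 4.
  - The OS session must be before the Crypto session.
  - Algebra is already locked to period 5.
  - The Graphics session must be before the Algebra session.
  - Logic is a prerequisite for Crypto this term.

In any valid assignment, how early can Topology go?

Topology's own window allows nothing later than period 2.
Topology at period 1 is achievable: ML -> period 2; Crypto -> period 4; Topology -> period 1; Algebra -> period 5; Statistics -> period 3; Logic -> period 3; Graphics -> period 1; OS -> period 2.

period 1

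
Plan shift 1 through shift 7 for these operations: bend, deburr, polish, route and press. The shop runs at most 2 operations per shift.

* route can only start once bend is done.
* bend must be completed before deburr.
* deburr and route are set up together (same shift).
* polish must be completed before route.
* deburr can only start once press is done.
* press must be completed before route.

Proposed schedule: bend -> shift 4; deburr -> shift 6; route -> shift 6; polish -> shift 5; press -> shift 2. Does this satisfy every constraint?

polish must be completed before route — holds.
deburr can only start once press is done — holds.
The shop runs at most 2 operations per shift — holds.
bend must be completed before deburr — holds.
deburr and route are set up together (same shift) — holds.
press must be completed before route — holds.
route can only start once bend is done — holds.

Valid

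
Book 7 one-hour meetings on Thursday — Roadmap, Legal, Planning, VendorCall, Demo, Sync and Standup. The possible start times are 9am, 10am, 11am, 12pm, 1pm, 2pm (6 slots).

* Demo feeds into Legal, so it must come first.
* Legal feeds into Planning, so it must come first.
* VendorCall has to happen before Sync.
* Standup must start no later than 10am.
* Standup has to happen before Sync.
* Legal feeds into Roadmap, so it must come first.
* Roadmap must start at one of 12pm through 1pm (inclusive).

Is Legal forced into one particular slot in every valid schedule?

Legal can be 10am (e.g. Legal in 10am, Standup in 9am, Roadmap in 12pm, Sync in 10am, Planning in 11am, Demo in 9am, VendorCall in 9am) or 11am (e.g. Demo -> 9am, VendorCall -> 9am, Legal -> 11am, Roadmap -> 12pm, Sync -> 10am, Planning -> 12pm, Standup -> 9am).

No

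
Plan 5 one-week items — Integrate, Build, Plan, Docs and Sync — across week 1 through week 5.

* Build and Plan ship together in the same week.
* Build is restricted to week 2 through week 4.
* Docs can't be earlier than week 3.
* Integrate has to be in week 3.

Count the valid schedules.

45

Splitting on Build: it can be week 2 (15), week 3 (15), week 4 (15). Listing each branch's schedules as (Integrate, Plan, Docs, Sync) by week number:
Build=week 2: (3,2,3,1) (3,2,3,2) (3,2,3,3) (3,2,3,4) (3,2,3,5) (3,2,4,1) (3,2,4,2) (3,2,4,3) (3,2,4,4) (3,2,4,5) (3,2,5,1) (3,2,5,2) (3,2,5,3) (3,2,5,4) (3,2,5,5) — 15.
Build=week 3: (3,3,3,1) (3,3,3,2) (3,3,3,3) (3,3,3,4) (3,3,3,5) (3,3,4,1) (3,3,4,2) (3,3,4,3) (3,3,4,4) (3,3,4,5) (3,3,5,1) (3,3,5,2) (3,3,5,3) (3,3,5,4) (3,3,5,5) — 15.
Build=week 4: (3,4,3,1) (3,4,3,2) (3,4,3,3) (3,4,3,4) (3,4,3,5) (3,4,4,1) (3,4,4,2) (3,4,4,3) (3,4,4,4) (3,4,4,5) (3,4,5,1) (3,4,5,2) (3,4,5,3) (3,4,5,4) (3,4,5,5) — 15.
Summing: 15 + 15 + 15 = 45.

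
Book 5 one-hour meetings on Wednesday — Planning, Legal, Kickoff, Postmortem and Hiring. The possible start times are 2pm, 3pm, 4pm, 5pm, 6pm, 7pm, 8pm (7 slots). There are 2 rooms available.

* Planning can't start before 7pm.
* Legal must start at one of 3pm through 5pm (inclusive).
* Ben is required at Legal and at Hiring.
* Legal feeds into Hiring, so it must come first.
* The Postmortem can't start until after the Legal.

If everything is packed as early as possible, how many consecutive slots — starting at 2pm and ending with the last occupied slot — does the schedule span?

6 slots

The precedence chain requires at least 2 distinct slots.
With at most 2 per slot and 5 meetings, at least 3 slots are needed.
Planning can't be placed before 7pm — that is slot 6 counting from 2pm — so the schedule must run through at least 6 slots.
6 works (last occupied slot: 7pm): for example Legal in 3pm; Planning in 7pm; Hiring in 4pm; Postmortem in 4pm; Kickoff in 2pm.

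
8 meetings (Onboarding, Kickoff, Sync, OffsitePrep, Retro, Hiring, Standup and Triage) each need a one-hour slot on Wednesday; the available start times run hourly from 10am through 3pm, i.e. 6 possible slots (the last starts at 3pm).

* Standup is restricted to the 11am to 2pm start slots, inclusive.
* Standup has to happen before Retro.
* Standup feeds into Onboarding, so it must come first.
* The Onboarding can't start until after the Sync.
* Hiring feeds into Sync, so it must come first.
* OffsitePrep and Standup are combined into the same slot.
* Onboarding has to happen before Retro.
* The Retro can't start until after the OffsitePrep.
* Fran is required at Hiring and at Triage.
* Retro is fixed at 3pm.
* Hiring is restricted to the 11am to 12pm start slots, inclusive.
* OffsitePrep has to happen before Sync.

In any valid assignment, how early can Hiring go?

11am

Hiring is available from 11am; Hiring's own window allows nothing later than 12pm.
Hiring at 11am is achievable: Sync in 12pm; Onboarding in 1pm; Standup in 11am; Retro in 3pm; Kickoff in 10am; Triage in 10am; OffsitePrep in 11am; Hiring in 11am.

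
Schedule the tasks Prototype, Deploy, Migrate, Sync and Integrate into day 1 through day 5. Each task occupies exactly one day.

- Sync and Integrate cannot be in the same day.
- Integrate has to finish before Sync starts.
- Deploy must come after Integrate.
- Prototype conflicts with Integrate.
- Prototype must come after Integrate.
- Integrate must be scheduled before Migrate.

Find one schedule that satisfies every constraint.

Sync in day 2; Integrate in day 1; Prototype in day 2; Migrate in day 2; Deploy in day 2

Checking: Integrate(day 1) before Deploy(day 2); Integrate(day 1) before Migrate(day 2); Integrate(day 1) before Prototype(day 2); Integrate(day 1) before Sync(day 2); Prototype(day 2) != Integrate(day 1); Sync(day 2) != Integrate(day 1).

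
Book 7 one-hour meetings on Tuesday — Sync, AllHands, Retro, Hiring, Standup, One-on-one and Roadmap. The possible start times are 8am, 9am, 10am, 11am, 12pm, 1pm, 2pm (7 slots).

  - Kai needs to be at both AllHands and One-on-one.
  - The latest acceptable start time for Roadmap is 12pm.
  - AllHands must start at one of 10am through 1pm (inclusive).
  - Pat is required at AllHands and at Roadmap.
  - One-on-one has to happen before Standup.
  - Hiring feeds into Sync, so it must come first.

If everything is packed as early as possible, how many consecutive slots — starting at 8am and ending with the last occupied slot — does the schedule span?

3

The precedence chain requires at least 2 distinct slots.
AllHands can't be placed before 10am — that is slot 3 counting from 8am — so the schedule must run through at least 3 slots.
3 works (last occupied slot: 10am): for example Hiring in 8am, AllHands in 10am, Standup in 9am, Retro in 8am, Roadmap in 8am, One-on-one in 8am, Sync in 9am.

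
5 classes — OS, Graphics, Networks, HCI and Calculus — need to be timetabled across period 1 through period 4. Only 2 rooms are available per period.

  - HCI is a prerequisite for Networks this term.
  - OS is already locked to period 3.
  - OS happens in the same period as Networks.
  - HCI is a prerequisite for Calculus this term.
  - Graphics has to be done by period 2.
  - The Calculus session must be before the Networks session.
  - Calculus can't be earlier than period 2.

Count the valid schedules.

2

Enumerating: Networks in period 3, HCI in period 1, Calculus in period 2, Graphics in period 1, OS in period 3 | Networks=period 3, Calculus=period 2, OS=period 3, Graphics=period 2, HCI=period 1.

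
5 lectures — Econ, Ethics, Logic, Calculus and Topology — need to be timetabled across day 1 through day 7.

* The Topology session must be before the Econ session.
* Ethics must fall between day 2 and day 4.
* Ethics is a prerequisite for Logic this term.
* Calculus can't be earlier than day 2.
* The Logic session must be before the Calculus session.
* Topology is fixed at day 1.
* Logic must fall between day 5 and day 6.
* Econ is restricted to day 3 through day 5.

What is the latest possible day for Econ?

day 5

Econ is available from day 3; Econ's own window allows nothing later than day 5.
Econ at day 5 is achievable: Logic -> day 5, Topology -> day 1, Ethics -> day 2, Calculus -> day 6, Econ -> day 5.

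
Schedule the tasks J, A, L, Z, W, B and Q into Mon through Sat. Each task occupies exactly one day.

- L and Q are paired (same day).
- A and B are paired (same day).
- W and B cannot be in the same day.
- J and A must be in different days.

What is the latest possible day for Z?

Sat

Z at Sat is achievable: L in Mon; Z in Sat; B in Tue; W in Mon; J in Mon; A in Tue; Q in Mon.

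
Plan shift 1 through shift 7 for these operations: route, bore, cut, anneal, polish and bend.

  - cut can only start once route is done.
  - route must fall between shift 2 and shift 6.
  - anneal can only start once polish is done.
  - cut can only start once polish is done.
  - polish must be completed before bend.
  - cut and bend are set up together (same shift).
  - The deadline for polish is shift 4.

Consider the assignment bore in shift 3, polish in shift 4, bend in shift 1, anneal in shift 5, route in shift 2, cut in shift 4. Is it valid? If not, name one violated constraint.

No. polish must be completed before bend is not satisfied.

The deadline for polish is shift 4 — holds.
anneal can only start once polish is done — holds.
cut can only start once route is done — holds.
polish must be completed before bend — violated.
cut can only start once polish is done — violated.
cut and bend are set up together (same shift) — violated.
route must fall between shift 2 and shift 6 — holds.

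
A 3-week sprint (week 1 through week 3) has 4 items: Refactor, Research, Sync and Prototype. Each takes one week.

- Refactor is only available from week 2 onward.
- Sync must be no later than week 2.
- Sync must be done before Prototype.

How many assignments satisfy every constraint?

18

Splitting on Refactor: it can be week 2 (9), week 3 (9). Listing each branch's schedules as (Research, Sync, Prototype) by week number:
Refactor=week 2: (1,1,2) (1,1,3) (1,2,3) (2,1,2) (2,1,3) (2,2,3) (3,1,2) (3,1,3) (3,2,3) — 9.
Refactor=week 3: (1,1,2) (1,1,3) (1,2,3) (2,1,2) (2,1,3) (2,2,3) (3,1,2) (3,1,3) (3,2,3) — 9.
Summing: 9 + 9 = 18.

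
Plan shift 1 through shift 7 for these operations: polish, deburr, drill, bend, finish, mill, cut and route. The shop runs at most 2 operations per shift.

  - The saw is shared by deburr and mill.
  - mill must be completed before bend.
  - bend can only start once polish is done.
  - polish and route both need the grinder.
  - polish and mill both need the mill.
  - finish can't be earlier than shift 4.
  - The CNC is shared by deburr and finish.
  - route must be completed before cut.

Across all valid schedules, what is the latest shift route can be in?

shift 6

Downstream work caps route at shift 6.
route at shift 6 is achievable: cut=shift 7, drill=shift 2, bend=shift 3, finish=shift 4, polish=shift 1, deburr=shift 1, route=shift 6, mill=shift 2.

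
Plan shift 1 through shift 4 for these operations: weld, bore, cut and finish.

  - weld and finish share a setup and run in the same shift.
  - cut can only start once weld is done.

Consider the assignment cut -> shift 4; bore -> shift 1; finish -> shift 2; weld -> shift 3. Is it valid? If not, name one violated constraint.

No — it violates: weld and finish share a setup and run in the same shift

weld and finish share a setup and run in the same shift — violated.
cut can only start once weld is done — holds.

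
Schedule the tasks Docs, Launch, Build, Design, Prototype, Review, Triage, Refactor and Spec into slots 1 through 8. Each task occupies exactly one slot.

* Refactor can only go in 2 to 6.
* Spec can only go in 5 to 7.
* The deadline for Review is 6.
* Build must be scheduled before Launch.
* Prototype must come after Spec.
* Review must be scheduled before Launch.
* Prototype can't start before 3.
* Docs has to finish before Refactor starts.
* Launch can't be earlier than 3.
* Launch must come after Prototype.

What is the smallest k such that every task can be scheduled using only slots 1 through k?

The precedence chain requires at least 3 distinct slots.
Propagating the time windows through the other constraints, Launch can't land before 7, so the schedule must run through at least slot 7.
7 works (last occupied slot: 7): for example Build in 1; Triage in 1; Refactor in 2; Review in 1; Prototype in 6; Launch in 7; Design in 1; Spec in 5; Docs in 1.

7 slots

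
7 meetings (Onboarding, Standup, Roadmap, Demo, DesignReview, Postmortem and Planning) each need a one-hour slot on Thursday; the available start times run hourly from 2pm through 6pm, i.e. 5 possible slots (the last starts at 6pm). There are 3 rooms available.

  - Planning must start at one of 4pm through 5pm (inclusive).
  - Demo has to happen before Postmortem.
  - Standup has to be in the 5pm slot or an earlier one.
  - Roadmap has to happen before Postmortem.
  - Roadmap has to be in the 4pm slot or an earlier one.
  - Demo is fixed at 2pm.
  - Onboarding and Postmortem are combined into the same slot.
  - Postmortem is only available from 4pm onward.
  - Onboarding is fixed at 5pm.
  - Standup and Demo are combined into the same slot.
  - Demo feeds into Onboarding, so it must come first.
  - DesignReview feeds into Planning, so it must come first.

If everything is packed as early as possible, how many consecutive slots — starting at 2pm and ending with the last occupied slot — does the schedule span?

The precedence chain requires at least 2 distinct slots.
With at most 3 per slot and 7 meetings, at least 3 slots are needed.
Onboarding can't be placed before 5pm — that is slot 4 counting from 2pm — so the schedule must run through at least 4 slots.
4 works (last occupied slot: 5pm): for example Onboarding -> 5pm; Planning -> 4pm; Roadmap -> 2pm; Standup -> 2pm; DesignReview -> 3pm; Demo -> 2pm; Postmortem -> 5pm.

4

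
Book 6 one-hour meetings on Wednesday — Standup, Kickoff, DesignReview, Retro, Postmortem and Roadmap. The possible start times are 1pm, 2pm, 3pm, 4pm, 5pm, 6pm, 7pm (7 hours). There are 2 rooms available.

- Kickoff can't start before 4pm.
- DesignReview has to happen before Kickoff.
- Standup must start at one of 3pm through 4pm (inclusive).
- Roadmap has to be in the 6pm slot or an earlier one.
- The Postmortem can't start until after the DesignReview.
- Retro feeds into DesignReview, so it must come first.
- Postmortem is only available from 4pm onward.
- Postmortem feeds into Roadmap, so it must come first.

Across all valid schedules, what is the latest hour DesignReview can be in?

4pm

Precedence pushes DesignReview to at least 2pm; downstream work caps DesignReview at 4pm.
DesignReview at 4pm is achievable: Retro=1pm; Kickoff=5pm; Standup=3pm; DesignReview=4pm; Postmortem=5pm; Roadmap=6pm.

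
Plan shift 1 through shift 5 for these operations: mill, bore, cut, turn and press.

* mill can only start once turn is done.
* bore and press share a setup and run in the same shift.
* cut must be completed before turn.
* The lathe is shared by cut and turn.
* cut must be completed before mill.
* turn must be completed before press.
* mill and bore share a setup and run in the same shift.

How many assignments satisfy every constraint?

10

Splitting on mill: it can be shift 3 (1), shift 4 (3), shift 5 (6). Listing each branch's schedules as (bore, cut, turn, press) by shift number:
mill=shift 3: (3,1,2,3) — 1.
mill=shift 4: (4,1,2,4) (4,1,3,4) (4,2,3,4) — 3.
mill=shift 5: (5,1,2,5) (5,1,3,5) (5,1,4,5) (5,2,3,5) (5,2,4,5) (5,3,4,5) — 6.
Summing: 1 + 3 + 6 = 10.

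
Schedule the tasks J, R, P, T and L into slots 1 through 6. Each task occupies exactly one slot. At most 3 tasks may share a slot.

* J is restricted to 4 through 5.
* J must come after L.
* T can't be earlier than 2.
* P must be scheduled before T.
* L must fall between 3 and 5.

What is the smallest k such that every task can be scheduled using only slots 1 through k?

4

The precedence chain requires at least 2 distinct slots.
With at most 3 per slot and 5 tasks, at least 2 slots are needed.
J can't be placed before 4, so the schedule must run through at least slot 4.
4 works (last occupied slot: 4): for example R=1, P=1, J=4, L=3, T=2.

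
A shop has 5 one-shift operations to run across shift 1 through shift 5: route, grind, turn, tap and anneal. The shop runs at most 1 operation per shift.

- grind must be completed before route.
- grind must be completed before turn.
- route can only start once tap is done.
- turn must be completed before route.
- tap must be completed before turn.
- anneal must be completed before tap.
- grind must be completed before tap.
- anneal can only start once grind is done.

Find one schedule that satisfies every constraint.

tap=shift 3, anneal=shift 2, grind=shift 1, turn=shift 4, route=shift 5

Checking: tap(shift 3) before turn(shift 4); tap(shift 3) before route(shift 5); grind(shift 1) before turn(shift 4); turn(shift 4) before route(shift 5); grind(shift 1) before anneal(shift 2); grind(shift 1) before route(shift 5); grind(shift 1) before tap(shift 3); anneal(shift 2) before tap(shift 3); max 1 per shift (cap 1).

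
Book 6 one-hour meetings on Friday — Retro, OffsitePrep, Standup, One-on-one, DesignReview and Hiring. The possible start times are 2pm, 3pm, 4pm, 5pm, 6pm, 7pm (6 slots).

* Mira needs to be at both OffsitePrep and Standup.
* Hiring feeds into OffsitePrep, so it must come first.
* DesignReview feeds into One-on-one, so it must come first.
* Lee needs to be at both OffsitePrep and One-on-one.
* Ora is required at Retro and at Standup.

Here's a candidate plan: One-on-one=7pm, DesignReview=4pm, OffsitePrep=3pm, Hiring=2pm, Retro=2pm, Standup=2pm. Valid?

No — it violates: Ora is required at Retro and at Standup

DesignReview feeds into One-on-one, so it must come first — holds.
Mira needs to be at both OffsitePrep and Standup — holds.
Ora is required at Retro and at Standup — violated.
Lee needs to be at both OffsitePrep and One-on-one — holds.
Hiring feeds into OffsitePrep, so it must come first — holds.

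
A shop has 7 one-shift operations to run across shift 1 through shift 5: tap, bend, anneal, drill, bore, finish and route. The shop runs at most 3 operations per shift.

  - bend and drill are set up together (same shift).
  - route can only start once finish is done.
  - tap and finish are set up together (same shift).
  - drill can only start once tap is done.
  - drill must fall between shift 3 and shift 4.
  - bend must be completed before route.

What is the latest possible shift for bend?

shift 4

Bend must be in the same shift as drill, which can't be before shift 3, so bend is at least shift 3; downstream work caps bend at shift 4.
bend at shift 4 is achievable: finish in shift 1; bend in shift 4; anneal in shift 1; bore in shift 2; route in shift 5; drill in shift 4; tap in shift 1.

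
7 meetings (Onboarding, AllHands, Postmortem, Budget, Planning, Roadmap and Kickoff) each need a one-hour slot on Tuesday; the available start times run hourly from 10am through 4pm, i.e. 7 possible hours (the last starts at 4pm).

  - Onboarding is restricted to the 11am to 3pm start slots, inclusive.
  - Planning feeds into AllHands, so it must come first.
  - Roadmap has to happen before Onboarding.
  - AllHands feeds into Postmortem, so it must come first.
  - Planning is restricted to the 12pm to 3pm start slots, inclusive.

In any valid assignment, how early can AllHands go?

1pm

Precedence pushes AllHands to at least 1pm; downstream work caps AllHands at 3pm.
AllHands at 1pm is achievable: AllHands=1pm; Budget=10am; Roadmap=10am; Postmortem=2pm; Onboarding=11am; Planning=12pm; Kickoff=10am.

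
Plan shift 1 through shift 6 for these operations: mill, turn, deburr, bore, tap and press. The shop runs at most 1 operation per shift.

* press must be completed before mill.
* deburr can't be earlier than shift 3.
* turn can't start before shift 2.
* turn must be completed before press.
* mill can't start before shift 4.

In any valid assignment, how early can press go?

Precedence pushes press to at least shift 3; downstream work caps press at shift 5.
press at shift 3 is achievable: press -> shift 3, tap -> shift 6, turn -> shift 2, deburr -> shift 5, mill -> shift 4, bore -> shift 1.

shift 3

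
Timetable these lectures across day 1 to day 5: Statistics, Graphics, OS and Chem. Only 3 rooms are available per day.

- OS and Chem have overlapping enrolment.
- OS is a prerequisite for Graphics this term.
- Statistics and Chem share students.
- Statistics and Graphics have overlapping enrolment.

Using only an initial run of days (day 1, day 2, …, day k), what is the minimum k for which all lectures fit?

The precedence chain requires at least 2 distinct days.
With at most 3 per day and 4 lectures, at least 2 days are needed.
2 works (last occupied day: day 2): for example Graphics -> day 2; OS -> day 1; Chem -> day 2; Statistics -> day 1.

2 days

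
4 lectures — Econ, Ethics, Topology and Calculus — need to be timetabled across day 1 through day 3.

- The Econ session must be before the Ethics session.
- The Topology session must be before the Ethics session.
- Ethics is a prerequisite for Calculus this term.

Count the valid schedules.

Enumerating: Calculus -> day 3; Topology -> day 1; Econ -> day 1; Ethics -> day 2.

1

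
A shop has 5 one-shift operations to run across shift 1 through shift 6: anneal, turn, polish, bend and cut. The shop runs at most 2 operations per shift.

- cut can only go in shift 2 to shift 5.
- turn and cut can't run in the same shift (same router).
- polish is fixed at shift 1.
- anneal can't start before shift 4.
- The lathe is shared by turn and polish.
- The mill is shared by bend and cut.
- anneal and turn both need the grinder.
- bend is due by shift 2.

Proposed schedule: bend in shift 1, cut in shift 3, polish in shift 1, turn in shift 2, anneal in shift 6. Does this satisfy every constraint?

Yes

cut can only go in shift 2 to shift 5 — holds.
turn and cut can't run in the same shift (same router) — holds.
anneal and turn both need the grinder — holds.
The lathe is shared by turn and polish — holds.
The shop runs at most 2 operations per shift — holds.
The mill is shared by bend and cut — holds.
anneal can't start before shift 4 — holds.
bend is due by shift 2 — holds.
polish is fixed at shift 1 — holds.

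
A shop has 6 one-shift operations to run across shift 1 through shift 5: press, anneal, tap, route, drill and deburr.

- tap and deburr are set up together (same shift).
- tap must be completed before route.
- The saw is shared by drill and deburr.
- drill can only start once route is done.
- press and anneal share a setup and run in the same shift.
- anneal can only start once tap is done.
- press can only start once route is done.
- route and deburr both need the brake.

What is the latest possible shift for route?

shift 4

Precedence pushes route to at least shift 2; downstream work caps route at shift 4.
route at shift 4 is achievable: anneal in shift 5, press in shift 5, route in shift 4, deburr in shift 1, drill in shift 5, tap in shift 1.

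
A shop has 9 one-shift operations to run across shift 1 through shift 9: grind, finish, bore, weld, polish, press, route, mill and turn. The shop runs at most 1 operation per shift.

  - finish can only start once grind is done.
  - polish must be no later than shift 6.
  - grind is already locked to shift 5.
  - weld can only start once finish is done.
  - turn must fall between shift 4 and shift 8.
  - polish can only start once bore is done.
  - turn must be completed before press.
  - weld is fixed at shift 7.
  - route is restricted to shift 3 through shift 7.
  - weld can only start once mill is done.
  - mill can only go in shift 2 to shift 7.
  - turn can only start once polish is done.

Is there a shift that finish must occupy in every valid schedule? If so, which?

grind is fixed at shift 5 and must come before finish, so finish is at least shift 6.
weld is fixed at shift 7 and must come after finish, so finish is at most shift 6.
So finish must be shift 6.

shift 6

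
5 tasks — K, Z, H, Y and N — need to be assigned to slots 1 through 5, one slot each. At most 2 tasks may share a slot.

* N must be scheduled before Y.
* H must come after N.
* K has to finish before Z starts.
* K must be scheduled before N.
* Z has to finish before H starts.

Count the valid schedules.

40

Splitting on K: it can be 1 (31), 2 (8), 3 (1). Listing each branch's schedules as (Z, H, Y, N):
K=1: (2,3,3,2) (2,3,4,2) (2,3,5,2) (2,4,3,2) (2,4,4,2) (2,4,4,3) (2,4,5,2) (2,4,5,3) (2,5,3,2) (2,5,4,2) (2,5,4,3) (2,5,5,2) (2,5,5,3) (2,5,5,4) (3,4,3,2) (3,4,4,2) (3,4,4,3) (3,4,5,2) (3,4,5,3) (3,5,3,2) (3,5,4,2) (3,5,4,3) (3,5,5,2) (3,5,5,3) (3,5,5,4) (4,5,3,2) (4,5,4,2) (4,5,4,3) (4,5,5,2) (4,5,5,3) (4,5,5,4) — 31.
K=2: (3,4,4,3) (3,4,5,3) (3,5,4,3) (3,5,5,3) (3,5,5,4) (4,5,4,3) (4,5,5,3) (4,5,5,4) — 8.
K=3: (4,5,5,4) — 1.
Summing: 31 + 8 + 1 = 40.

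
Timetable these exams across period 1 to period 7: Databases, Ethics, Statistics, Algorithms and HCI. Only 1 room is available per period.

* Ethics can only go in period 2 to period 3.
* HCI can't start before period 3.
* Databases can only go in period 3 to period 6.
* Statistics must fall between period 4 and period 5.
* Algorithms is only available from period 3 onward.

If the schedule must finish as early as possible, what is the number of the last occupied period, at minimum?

6

With at most 1 per period and 5 exams, at least 5 periods are needed.
Statistics can't be placed before period 4, so the schedule must run through at least period 4.
Could 5 periods be enough, i.e. nothing placed later than period 5? No: Databases's window within 5 periods is {period 3, period 4, period 5}; Statistics's window within 5 periods is {period 4, period 5}; Algorithms's window within 5 periods is {period 3, period 4, period 5}; HCI's window within 5 periods is {period 3, period 4, period 5}; Databases, Statistics, Algorithms and HCI are all confined to {period 3, period 4, period 5} — 4 exams for 3 periods at most 1 apiece is too many.
So 5 periods is not enough.
6 works (last occupied period: period 6): for example HCI in period 6, Algorithms in period 5, Ethics in period 2, Statistics in period 4, Databases in period 3.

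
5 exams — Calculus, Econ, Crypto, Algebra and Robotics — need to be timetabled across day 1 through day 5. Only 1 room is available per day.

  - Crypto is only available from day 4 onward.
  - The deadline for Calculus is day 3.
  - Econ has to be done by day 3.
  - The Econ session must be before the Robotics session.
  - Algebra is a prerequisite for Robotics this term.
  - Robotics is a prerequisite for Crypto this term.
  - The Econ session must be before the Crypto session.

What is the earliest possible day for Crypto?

Crypto is available from day 4.
Crypto at day 5 is achievable: Algebra in day 3, Econ in day 1, Crypto in day 5, Robotics in day 4, Calculus in day 2.
Nothing earlier works — the capacity limit rule out every day before day 5.

day 5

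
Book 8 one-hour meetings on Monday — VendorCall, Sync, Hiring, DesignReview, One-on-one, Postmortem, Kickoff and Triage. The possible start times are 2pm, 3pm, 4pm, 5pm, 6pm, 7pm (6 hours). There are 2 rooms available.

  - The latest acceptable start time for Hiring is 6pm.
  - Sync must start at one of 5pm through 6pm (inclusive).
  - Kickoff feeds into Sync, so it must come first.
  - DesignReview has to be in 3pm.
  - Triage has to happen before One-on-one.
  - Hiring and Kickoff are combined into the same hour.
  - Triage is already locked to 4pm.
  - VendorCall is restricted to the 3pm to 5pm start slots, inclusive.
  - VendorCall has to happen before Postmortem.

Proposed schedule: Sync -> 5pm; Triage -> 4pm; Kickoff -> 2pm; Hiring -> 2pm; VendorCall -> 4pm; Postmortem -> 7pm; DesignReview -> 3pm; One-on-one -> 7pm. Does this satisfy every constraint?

Kickoff feeds into Sync, so it must come first — holds.
Sync must start at one of 5pm through 6pm (inclusive) — holds.
Hiring and Kickoff are combined into the same hour — holds.
There are 2 rooms available — holds.
VendorCall is restricted to the 3pm to 5pm start slots, inclusive — holds.
DesignReview has to be in 3pm — holds.
VendorCall has to happen before Postmortem — holds.
Triage has to happen before One-on-one — holds.
The latest acceptable start time for Hiring is 6pm — holds.
Triage is already locked to 4pm — holds.

Yes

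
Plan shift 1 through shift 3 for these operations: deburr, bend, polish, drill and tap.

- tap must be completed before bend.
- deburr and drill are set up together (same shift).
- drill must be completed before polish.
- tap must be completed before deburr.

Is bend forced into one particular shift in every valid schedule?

bend can be shift 2 (e.g. bend in shift 2; tap in shift 1; polish in shift 3; drill in shift 2; deburr in shift 2) or shift 3 (e.g. bend -> shift 3; drill -> shift 2; polish -> shift 3; tap -> shift 1; deburr -> shift 2).

No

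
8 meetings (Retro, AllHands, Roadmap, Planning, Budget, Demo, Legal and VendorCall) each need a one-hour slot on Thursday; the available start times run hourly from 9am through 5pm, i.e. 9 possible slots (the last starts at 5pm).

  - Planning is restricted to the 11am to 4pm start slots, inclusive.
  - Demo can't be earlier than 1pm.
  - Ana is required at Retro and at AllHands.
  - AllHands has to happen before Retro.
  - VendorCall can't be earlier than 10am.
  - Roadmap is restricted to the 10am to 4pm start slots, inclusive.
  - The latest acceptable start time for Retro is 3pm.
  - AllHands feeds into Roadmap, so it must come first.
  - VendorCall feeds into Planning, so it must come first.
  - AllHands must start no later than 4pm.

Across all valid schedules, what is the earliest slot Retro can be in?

10am

Precedence pushes Retro to at least 10am; Retro's own window allows nothing later than 3pm.
Retro at 10am is achievable: Roadmap in 10am, VendorCall in 10am, Legal in 9am, Budget in 9am, Demo in 1pm, AllHands in 9am, Retro in 10am, Planning in 11am.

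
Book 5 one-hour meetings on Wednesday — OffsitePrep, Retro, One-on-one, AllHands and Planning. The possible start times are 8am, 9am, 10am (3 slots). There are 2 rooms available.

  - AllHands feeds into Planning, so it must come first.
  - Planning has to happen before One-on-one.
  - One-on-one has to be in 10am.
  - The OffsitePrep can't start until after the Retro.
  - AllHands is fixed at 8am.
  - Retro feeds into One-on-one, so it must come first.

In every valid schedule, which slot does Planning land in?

9am

AllHands is fixed at 8am and must come before Planning, so Planning is at least 9am.
One-on-one is fixed at 10am and must come after Planning, so Planning is at most 9am.
So Planning must be 9am.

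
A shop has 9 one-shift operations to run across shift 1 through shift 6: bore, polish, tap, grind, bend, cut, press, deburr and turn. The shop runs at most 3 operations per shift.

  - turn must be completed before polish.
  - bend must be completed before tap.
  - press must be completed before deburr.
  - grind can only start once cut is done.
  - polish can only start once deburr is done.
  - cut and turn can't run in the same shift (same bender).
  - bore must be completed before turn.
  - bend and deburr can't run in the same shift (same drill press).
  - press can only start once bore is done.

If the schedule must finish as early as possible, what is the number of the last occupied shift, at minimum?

The precedence chain requires at least 4 distinct shifts.
With at most 3 per shift and 9 operations, at least 3 shifts are needed.
4 works (last occupied shift: shift 4): for example bore -> shift 1; tap -> shift 2; deburr -> shift 3; press -> shift 2; bend -> shift 1; cut -> shift 1; polish -> shift 4; grind -> shift 3; turn -> shift 2.

4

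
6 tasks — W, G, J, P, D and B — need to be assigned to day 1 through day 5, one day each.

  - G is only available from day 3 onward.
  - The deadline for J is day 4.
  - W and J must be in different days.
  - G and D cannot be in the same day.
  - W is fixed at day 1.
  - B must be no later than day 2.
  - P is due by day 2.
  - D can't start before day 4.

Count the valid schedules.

Splitting on G: it can be day 3 (24), day 4 (12), day 5 (12). Listing each branch's schedules as (W, J, P, D, B) by day number:
G=day 3: (1,2,1,4,1) (1,2,1,4,2) (1,2,1,5,1) (1,2,1,5,2) (1,2,2,4,1) (1,2,2,4,2) (1,2,2,5,1) (1,2,2,5,2) (1,3,1,4,1) (1,3,1,4,2) (1,3,1,5,1) (1,3,1,5,2) (1,3,2,4,1) (1,3,2,4,2) (1,3,2,5,1) (1,3,2,5,2) (1,4,1,4,1) (1,4,1,4,2) (1,4,1,5,1) (1,4,1,5,2) (1,4,2,4,1) (1,4,2,4,2) (1,4,2,5,1) (1,4,2,5,2) — 24.
G=day 4: (1,2,1,5,1) (1,2,1,5,2) (1,2,2,5,1) (1,2,2,5,2) (1,3,1,5,1) (1,3,1,5,2) (1,3,2,5,1) (1,3,2,5,2) (1,4,1,5,1) (1,4,1,5,2) (1,4,2,5,1) (1,4,2,5,2) — 12.
G=day 5: (1,2,1,4,1) (1,2,1,4,2) (1,2,2,4,1) (1,2,2,4,2) (1,3,1,4,1) (1,3,1,4,2) (1,3,2,4,1) (1,3,2,4,2) (1,4,1,4,1) (1,4,1,4,2) (1,4,2,4,1) (1,4,2,4,2) — 12.
Summing: 24 + 12 + 12 = 48.

48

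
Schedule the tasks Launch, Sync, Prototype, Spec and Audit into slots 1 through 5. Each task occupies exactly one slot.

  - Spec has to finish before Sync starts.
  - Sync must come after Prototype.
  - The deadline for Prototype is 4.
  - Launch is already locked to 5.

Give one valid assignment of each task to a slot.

Spec=1, Audit=1, Launch=5, Sync=2, Prototype=1

Checking: Prototype(1) before Sync(2); Spec(1) before Sync(2); Launch=5 in [5,5]; Prototype=1 in [1,4].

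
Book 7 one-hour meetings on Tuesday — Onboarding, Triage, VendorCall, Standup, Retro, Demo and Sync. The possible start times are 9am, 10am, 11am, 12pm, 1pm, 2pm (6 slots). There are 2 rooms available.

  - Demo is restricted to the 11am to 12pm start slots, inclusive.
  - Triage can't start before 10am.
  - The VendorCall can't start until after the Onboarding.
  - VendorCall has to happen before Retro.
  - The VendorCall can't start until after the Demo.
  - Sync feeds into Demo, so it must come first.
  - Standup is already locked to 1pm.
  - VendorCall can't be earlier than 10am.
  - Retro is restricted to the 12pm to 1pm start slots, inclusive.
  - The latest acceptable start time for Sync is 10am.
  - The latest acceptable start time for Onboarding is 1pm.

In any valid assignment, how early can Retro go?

Retro is available from 12pm; precedence pushes Retro to at least 1pm; Retro's own window allows nothing later than 1pm.
Retro at 1pm is achievable: Demo=11am; Triage=10am; Sync=9am; Standup=1pm; Retro=1pm; VendorCall=12pm; Onboarding=9am.

1pm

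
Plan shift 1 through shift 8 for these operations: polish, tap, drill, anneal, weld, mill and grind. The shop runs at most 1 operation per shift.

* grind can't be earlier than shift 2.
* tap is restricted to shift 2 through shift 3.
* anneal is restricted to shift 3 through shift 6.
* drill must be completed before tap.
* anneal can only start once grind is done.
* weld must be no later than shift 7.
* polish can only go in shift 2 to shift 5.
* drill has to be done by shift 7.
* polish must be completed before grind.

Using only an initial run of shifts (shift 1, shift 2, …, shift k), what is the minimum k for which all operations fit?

7 shifts

The precedence chain requires at least 3 distinct shifts.
With at most 1 per shift and 7 operations, at least 7 shifts are needed.
Propagating the time windows through the other constraints, anneal can't land before shift 4, so the schedule must run through at least shift 4.
7 works (last occupied shift: shift 7): for example drill -> shift 1, tap -> shift 2, polish -> shift 3, anneal -> shift 5, grind -> shift 4, mill -> shift 7, weld -> shift 6.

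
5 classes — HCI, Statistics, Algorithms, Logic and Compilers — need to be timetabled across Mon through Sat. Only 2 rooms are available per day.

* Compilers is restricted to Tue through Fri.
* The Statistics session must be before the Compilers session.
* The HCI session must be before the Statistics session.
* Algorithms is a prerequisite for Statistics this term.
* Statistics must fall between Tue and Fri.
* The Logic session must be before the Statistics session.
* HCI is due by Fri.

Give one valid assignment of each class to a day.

Algorithms -> Mon; Statistics -> Wed; HCI -> Mon; Compilers -> Thu; Logic -> Tue

Checking: Logic(Tue) before Statistics(Wed); HCI(Mon) before Statistics(Wed); Algorithms(Mon) before Statistics(Wed); Statistics(Wed) before Compilers(Thu); Compilers=Thu in [Tue,Fri]; HCI=Mon in [Mon,Fri]; Statistics=Wed in [Tue,Fri]; max 2 per day (cap 2).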